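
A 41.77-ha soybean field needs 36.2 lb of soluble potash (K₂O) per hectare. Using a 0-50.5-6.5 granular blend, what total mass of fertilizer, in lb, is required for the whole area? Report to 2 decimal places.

Product per hectare = 36.2 / 6.5% = 556.923 lb.
Total product = 556.923 × 41.77 = 23262.677 lb.

23262.68 lb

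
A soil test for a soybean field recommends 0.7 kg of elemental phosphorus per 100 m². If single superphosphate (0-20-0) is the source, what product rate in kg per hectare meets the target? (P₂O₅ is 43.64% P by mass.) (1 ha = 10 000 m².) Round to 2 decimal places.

802.02 kg of product per hectare

As P₂O₅: 0.7 / 0.4364 = 1.60403 kg per 100 m².
Product per 100 m² = 1.60403 / 20% = 8.02016 kg.
Convert to per hectare: 8.02016 × 100 = 802.016 kg.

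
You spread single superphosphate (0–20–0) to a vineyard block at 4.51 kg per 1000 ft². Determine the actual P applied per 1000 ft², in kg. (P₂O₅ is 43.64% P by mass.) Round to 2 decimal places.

0.39 kg P per thousand sq ft

P₂O₅ per 1000 ft² = 4.51 × 20% = 0.902 kg.
Elemental P = 0.902 × 0.4364 = 0.393633 kg per 1000 ft².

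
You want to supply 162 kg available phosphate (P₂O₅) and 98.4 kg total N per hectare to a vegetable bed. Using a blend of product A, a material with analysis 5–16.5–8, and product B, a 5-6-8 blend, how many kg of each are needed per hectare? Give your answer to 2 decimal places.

With a, b = kg per hectare of product A and product B:
P₂O₅: 0.165·a + 0.06·b = 162
N: 0.05·a + 0.05·b = 98.4
Eliminate b: (row1) − 0.06/0.05·(row2) → 0.105·a = 43.92, so a = 418.286.
Then b = (98.4 − 0.05·418.286) / 0.05 = 1549.714.

418.29 kg product A, 1549.71 kg product B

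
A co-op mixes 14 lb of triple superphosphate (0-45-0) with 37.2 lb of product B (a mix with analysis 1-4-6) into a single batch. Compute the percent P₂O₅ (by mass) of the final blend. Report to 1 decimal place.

Total mass = 14 + 37.2 = 51.2 lb.
P₂O₅ mass = 45%×14 + 4%×37.2 = 7.788 lb.
% P₂O₅ = 7.788 / 51.2 = 15.2109%.

15.2% P₂O₅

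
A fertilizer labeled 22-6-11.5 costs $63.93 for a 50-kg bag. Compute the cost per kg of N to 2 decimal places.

N in bag = 50 × 22% = 11 kg.
Cost per kg N = $63.93 / 11 = $5.8118.

$5.81 per kg N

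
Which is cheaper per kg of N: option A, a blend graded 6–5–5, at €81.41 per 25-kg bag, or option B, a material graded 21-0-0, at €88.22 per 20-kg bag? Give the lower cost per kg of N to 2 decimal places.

option A: N per bag = 25 × 6% = 1.5 kg; cost = 81.41 / 1.5 = €54.2733/kg N.
option B: N per bag = 20 × 21% = 4.2 kg; cost = 88.22 / 4.2 = €21.0048/kg N.
option B is cheaper.

€21.00 per kg N (option B)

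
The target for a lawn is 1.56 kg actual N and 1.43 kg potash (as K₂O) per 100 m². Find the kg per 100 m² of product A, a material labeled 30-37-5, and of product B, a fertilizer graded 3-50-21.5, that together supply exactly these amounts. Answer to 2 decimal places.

4.64 kg product A, 5.57 kg product B

Per-100 m² balance (a = product A, b = product B):
N: 0.3·a + 0.03·b = 1.56
K₂O: 0.05·a + 0.215·b = 1.43
From row1: a = (1.56 − 0.03·b) / 0.3.
Into row2: 0.05·(1.56 − 0.03·b)/0.3 + 0.215·b = 1.43 → b = 5.57143, a = 4.64286.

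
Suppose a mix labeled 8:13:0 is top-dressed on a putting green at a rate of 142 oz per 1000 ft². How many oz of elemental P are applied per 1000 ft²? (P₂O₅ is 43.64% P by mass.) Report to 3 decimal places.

P₂O₅ per 1000 ft² = 142 × 13% = 18.46 oz.
Elemental P = 18.46 × 0.4364 = 8.05594 oz per 1000 ft².

8.056 oz P per thousand sq ft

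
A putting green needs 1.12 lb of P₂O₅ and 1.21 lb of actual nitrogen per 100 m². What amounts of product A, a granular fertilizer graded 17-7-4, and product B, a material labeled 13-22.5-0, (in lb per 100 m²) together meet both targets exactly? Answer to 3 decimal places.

4.345 lb product A, 3.626 lb product B

Per-100 m² balance (a = product A, b = product B):
P₂O₅: 0.07·a + 0.225·b = 1.12
N: 0.17·a + 0.13·b = 1.21
Solving simultaneously: a = 4.34477, b = 3.62607.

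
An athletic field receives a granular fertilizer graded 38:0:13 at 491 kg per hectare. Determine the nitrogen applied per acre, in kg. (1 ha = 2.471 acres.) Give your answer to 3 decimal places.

nitrogen per hectare = 491 × 38% = 186.58 kg.
Convert to per acre: 186.58 × 0.404694 = 75.5079 kg.

75.508 kg N per acre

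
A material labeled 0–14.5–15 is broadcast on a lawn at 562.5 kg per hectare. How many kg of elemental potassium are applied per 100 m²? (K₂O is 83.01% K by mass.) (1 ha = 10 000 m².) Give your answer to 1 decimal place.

0.7 kg K per hundred sq m

K₂O per hectare = 562.5 × 15% = 84.375 kg.
Elemental K = 84.375 × 0.8301 = 70.0397 kg per hectare.
Convert to per 100 m²: 70.0397 × 0.01 = 0.700397 kg.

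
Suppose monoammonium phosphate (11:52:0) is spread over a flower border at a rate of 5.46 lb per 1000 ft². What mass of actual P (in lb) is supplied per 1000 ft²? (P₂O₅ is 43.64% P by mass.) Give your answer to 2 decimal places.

1.24 lb P per thousand sq ft

P₂O₅ per 1000 ft² = 5.46 × 52% = 2.8392 lb.
Elemental P = 2.8392 × 0.4364 = 1.23903 lb per 1000 ft².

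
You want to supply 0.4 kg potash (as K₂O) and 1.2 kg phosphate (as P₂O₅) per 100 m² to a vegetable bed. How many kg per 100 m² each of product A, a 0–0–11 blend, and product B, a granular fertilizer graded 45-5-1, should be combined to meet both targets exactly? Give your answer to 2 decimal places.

1.45 kg product A, 24.00 kg product B

Let a = kg of product A, b = kg of product B (per 100 m²).
K₂O: 0.11·a + 0.01·b = 0.4
P₂O₅: 0·a + 0.05·b = 1.2
Solving simultaneously: a = 1.45455, b = 24.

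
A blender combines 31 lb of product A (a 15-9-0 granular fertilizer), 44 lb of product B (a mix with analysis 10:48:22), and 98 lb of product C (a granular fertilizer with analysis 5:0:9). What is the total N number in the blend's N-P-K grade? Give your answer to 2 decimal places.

Total mass = 31 + 44 + 98 = 173 lb.
N mass = 15%×31 + 10%×44 + 5%×98 = 13.95 lb.
% N = 13.95 / 173 = 8.06358%.

8.06% N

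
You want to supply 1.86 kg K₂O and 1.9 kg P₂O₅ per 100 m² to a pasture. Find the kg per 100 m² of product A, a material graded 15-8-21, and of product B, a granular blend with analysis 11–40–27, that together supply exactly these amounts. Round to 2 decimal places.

Per-100 m² balance (a = product A, b = product B):
K₂O: 0.21·a + 0.27·b = 1.86
P₂O₅: 0.08·a + 0.4·b = 1.9
Eliminate b: (row1) − 0.27/0.4·(row2) → 0.156·a = 0.5775, so a = 3.70192.
Then b = (1.9 − 0.08·3.70192) / 0.4 = 4.00962.

3.70 kg product A, 4.01 kg product B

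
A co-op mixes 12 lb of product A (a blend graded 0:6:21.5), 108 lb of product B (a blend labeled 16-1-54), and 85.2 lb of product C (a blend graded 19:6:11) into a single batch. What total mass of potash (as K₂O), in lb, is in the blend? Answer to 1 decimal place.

K₂O mass = 21.5%×12 + 54%×108 + 11%×85.2 = 70.272 lb.

70.3 lb K₂O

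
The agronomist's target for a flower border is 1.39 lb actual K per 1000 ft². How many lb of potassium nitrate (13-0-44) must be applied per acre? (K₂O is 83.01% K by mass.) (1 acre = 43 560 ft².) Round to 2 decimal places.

165.78 lb of product per acre

As K₂O: 1.39 / 0.8301 = 1.6745 lb per 1000 ft².
Product per 1000 ft² = 1.6745 / 44% = 3.80568 lb.
Convert to per acre: 3.80568 × 43.56 = 165.775 lb.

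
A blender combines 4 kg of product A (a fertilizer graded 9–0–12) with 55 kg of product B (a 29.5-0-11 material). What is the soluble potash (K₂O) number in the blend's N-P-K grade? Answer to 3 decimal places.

Total mass = 4 + 55 = 59 kg.
K₂O mass = 12%×4 + 11%×55 = 6.53 kg.
% K₂O = 6.53 / 59 = 11.0678%.

11.068% K₂O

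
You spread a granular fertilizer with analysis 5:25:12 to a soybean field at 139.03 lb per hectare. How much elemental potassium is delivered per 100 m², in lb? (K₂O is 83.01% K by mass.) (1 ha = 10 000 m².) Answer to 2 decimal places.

K₂O per hectare = 139.03 × 12% = 16.6836 lb.
Elemental K = 16.6836 × 0.8301 = 13.8491 lb per hectare.
Convert to per 100 m²: 13.8491 × 0.01 = 0.138491 lb.

0.14 lb K per hundred sq m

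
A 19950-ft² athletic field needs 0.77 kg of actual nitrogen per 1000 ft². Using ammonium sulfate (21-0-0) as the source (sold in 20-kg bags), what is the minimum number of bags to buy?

4 bags

Product per 1000 ft² = 0.77 / 21% = 3.66667 kg.
Total product = 3.66667 × 19950 / 1000 = 73.15 kg.
Bags = ⌈73.15 / 20⌉ = 4.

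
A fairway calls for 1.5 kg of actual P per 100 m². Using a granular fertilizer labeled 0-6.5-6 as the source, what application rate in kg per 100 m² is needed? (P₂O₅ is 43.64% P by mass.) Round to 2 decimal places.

As P₂O₅: 1.5 / 0.4364 = 3.43721 kg per 100 m².
Product per 100 m² = 3.43721 / 6.5% = 52.8802 kg.

52.88 kg of product per hundred sq m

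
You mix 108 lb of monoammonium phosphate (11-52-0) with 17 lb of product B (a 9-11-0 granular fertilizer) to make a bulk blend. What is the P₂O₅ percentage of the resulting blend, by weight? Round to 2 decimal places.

Total mass = 108 + 17 = 125 lb.
P₂O₅ mass = 52%×108 + 11%×17 = 58.03 lb.
% P₂O₅ = 58.03 / 125 = 46.424%.

46.42% P₂O₅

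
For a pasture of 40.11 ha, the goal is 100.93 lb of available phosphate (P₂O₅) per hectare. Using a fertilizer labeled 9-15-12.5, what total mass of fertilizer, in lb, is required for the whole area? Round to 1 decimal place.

26988.7 lb

Product per hectare = 100.93 / 15% = 672.867 lb.
Total product = 672.867 × 40.11 = 26988.68 lb.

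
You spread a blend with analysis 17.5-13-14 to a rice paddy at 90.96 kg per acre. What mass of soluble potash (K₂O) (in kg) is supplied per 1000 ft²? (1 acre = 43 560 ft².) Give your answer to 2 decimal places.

K₂O per acre = 90.96 × 14% = 12.7344 kg.
Convert to per 1000 ft²: 12.7344 × 0.0229568 = 0.292342 kg.

0.29 kg K₂O per thousand sq ft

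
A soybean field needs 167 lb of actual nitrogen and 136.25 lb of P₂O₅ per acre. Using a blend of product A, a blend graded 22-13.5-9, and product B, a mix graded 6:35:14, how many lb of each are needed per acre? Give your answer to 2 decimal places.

729.68 lb product A, 107.84 lb product B

Per-acre balance (a = product A, b = product B):
N: 0.22·a + 0.06·b = 167
P₂O₅: 0.135·a + 0.35·b = 136.25
From row1: a = (167 − 0.06·b) / 0.22.
Into row2: 0.135·(167 − 0.06·b)/0.22 + 0.35·b = 136.25 → b = 107.837, a = 729.681.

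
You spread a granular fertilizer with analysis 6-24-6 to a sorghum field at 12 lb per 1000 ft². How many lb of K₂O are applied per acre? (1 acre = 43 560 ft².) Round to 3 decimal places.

K₂O per 1000 ft² = 12 × 6% = 0.72 lb.
Convert to per acre: 0.72 × 43.56 = 31.3632 lb.

31.363 lb K₂O per acre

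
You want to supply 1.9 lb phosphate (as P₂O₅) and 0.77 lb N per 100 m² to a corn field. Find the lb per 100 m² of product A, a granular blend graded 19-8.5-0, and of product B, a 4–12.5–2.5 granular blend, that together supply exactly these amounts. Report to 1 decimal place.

1.0 lb product A, 14.5 lb product B

Per-100 m² balance (a = product A, b = product B):
P₂O₅: 0.085·a + 0.125·b = 1.9
N: 0.19·a + 0.04·b = 0.77
Solving simultaneously: a = 0.995086, b = 14.5233.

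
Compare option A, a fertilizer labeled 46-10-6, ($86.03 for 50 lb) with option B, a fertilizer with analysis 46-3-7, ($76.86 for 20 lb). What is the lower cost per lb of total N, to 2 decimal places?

$3.74 per lb N (option A)

option A: N per bag = 50 × 46% = 23 lb; cost = 86.03 / 23 = $3.7404/lb N.
option B: N per bag = 20 × 46% = 9.2 lb; cost = 76.86 / 9.2 = $8.3543/lb N.
option A is cheaper.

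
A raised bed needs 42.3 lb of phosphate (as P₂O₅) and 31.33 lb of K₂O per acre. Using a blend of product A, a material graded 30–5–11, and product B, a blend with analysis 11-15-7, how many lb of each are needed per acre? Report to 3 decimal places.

133.731 lb product A, 237.423 lb product B

With a, b = lb per acre of product A and product B:
P₂O₅: 0.05·a + 0.15·b = 42.3
K₂O: 0.11·a + 0.07·b = 31.33
Solving simultaneously: a = 133.7308, b = 237.4231.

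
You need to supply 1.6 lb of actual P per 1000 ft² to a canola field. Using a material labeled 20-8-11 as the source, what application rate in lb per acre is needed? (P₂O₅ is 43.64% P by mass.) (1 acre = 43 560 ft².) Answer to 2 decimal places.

1996.33 lb of product per acre

As P₂O₅: 1.6 / 0.4364 = 3.66636 lb per 1000 ft².
Product per 1000 ft² = 3.66636 / 8% = 45.8295 lb.
Convert to per acre: 45.8295 × 43.56 = 1996.334 lb.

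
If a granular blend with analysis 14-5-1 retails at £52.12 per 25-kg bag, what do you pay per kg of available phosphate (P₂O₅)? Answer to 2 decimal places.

£41.70 per kg P₂O₅

P₂O₅ in bag = 25 × 5% = 1.25 kg.
Cost per kg P₂O₅ = £52.12 / 1.25 = £41.6960.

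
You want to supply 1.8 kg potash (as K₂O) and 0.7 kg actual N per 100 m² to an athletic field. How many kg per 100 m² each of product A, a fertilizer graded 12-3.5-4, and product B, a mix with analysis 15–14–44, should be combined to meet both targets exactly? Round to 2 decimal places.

Let a = kg of product A, b = kg of product B (per 100 m²).
K₂O: 0.04·a + 0.44·b = 1.8
N: 0.12·a + 0.15·b = 0.7
Eliminate a: (row1) − 0.04/0.12·(row2) → 0.39·b = 1.56667, so b = 4.01709.
Back-substitute: a = (1.8 − 0.44·4.01709) / 0.04 = 0.811966.

0.81 kg product A, 4.02 kg product B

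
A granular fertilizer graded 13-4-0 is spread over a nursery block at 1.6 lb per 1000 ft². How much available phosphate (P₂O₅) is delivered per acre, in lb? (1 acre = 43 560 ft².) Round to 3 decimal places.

P₂O₅ per 1000 ft² = 1.6 × 4% = 0.064 lb.
Convert to per acre: 0.064 × 43.56 = 2.78784 lb.

2.788 lb P₂O₅ per acre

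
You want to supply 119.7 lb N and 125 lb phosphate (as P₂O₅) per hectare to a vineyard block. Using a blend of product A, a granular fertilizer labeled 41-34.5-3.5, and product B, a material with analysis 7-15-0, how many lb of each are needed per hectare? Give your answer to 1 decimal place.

Per-hectare balance (a = product A, b = product B):
N: 0.41·a + 0.07·b = 119.7
P₂O₅: 0.345·a + 0.15·b = 125
From row1: a = (119.7 − 0.07·b) / 0.41.
Into row2: 0.345·(119.7 − 0.07·b)/0.41 + 0.15·b = 125 → b = 266.493, a = 246.452.

246.5 lb product A, 266.5 lb product B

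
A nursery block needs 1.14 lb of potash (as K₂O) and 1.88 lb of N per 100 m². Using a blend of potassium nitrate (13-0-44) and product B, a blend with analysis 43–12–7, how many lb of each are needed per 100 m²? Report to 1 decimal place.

Let a = lb of potassium nitrate, b = lb of product B (per 100 m²).
K₂O: 0.44·a + 0.07·b = 1.14
N: 0.13·a + 0.43·b = 1.88
Solving simultaneously: a = 1.99112, b = 3.77013.

2.0 lb potassium nitrate, 3.8 lb product B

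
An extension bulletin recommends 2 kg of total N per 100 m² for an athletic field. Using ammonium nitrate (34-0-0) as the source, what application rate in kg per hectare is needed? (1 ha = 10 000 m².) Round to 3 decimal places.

588.235 kg of product per hectare

Product per 100 m² = 2 / 34% = 5.88235 kg.
Convert to per hectare: 5.88235 × 100 = 588.2353 kg.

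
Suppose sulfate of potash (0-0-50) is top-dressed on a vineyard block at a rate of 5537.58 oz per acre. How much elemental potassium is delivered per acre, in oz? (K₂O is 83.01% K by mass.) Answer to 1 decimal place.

2298.4 oz K per acre

K₂O per acre = 5537.58 × 50% = 2768.79 oz.
Elemental K = 2768.79 × 0.8301 = 2298.37 oz per acre.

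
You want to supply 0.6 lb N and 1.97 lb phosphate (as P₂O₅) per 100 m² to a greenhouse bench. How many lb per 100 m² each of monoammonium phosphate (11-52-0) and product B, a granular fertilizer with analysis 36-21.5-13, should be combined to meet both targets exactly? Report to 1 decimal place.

3.5 lb monoammonium phosphate, 0.6 lb product B

Let a = lb of monoammonium phosphate, b = lb of product B (per 100 m²).
N: 0.11·a + 0.36·b = 0.6
P₂O₅: 0.52·a + 0.215·b = 1.97
Eliminate b: (row1) − 0.36/0.215·(row2) → -0.760698·a = -2.6986, so a = 3.54754.
Then b = (1.97 − 0.52·3.54754) / 0.215 = 0.582696.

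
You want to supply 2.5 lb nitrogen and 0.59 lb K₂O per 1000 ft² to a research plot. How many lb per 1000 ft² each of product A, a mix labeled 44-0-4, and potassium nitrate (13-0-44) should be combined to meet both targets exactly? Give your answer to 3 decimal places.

Let a = lb of product A, b = lb of potassium nitrate (per 1000 ft²).
N: 0.44·a + 0.13·b = 2.5
K₂O: 0.04·a + 0.44·b = 0.59
From row1: a = (2.5 − 0.13·b) / 0.44.
Into row2: 0.04·(2.5 − 0.13·b)/0.44 + 0.44·b = 0.59 → b = 0.847134, a = 5.43153.

5.432 lb product A, 0.847 lb potassium nitrate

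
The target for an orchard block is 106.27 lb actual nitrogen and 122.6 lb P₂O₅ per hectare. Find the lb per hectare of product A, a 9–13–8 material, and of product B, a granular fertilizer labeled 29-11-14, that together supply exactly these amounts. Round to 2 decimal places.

858.43 lb product A, 100.04 lb product B

Per-hectare balance (a = product A, b = product B):
N: 0.09·a + 0.29·b = 106.27
P₂O₅: 0.13·a + 0.11·b = 122.6
Eliminate b: (row1) − 0.29/0.11·(row2) → -0.252727·a = -216.948, so a = 858.428.
Then b = (122.6 − 0.13·858.428) / 0.11 = 100.0396.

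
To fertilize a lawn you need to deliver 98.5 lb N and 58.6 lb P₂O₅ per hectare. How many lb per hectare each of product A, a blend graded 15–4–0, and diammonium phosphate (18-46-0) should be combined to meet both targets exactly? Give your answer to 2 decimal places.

562.49 lb product A, 78.48 lb diammonium phosphate

Per-hectare balance (a = product A, b = diammonium phosphate):
N: 0.15·a + 0.18·b = 98.5
P₂O₅: 0.04·a + 0.46·b = 58.6
From row1: a = (98.5 − 0.18·b) / 0.15.
Into row2: 0.04·(98.5 − 0.18·b)/0.15 + 0.46·b = 58.6 → b = 78.479, a = 562.492.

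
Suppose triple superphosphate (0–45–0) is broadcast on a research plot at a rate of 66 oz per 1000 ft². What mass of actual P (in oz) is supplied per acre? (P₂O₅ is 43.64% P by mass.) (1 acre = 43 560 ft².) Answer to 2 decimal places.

564.58 oz P per acre

P₂O₅ per 1000 ft² = 66 × 45% = 29.7 oz.
Elemental P = 29.7 × 0.4364 = 12.9611 oz per 1000 ft².
Convert to per acre: 12.9611 × 43.56 = 564.5846 oz.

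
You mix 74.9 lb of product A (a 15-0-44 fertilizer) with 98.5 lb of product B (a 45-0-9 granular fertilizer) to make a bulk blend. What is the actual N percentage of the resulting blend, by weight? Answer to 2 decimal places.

Total mass = 74.9 + 98.5 = 173.4 lb.
N mass = 15%×74.9 + 45%×98.5 = 55.56 lb.
% N = 55.56 / 173.4 = 32.0415%.

32.04% N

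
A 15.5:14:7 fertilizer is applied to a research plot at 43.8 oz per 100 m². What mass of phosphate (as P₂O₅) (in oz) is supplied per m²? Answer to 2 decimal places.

0.06 oz P₂O₅ per sq m

P₂O₅ per 100 m² = 43.8 × 14% = 6.132 oz.
Convert to per m²: 6.132 × 0.01 = 0.06132 oz.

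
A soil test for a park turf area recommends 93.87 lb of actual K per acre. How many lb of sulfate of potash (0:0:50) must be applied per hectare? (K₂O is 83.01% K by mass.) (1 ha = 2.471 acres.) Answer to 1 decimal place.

As K₂O: 93.87 / 0.8301 = 113.083 lb per acre.
Product per acre = 113.083 / 50% = 226.166 lb.
Convert to per hectare: 226.166 × 2.471 = 558.855 lb.

558.9 lb of product per hectare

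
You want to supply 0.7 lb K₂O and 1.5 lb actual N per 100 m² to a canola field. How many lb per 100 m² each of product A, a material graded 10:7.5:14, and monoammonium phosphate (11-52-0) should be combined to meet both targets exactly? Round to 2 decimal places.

5.00 lb product A, 9.09 lb monoammonium phosphate

Per-100 m² balance (a = product A, b = monoammonium phosphate):
K₂O: 0.14·a + 0·b = 0.7
N: 0.1·a + 0.11·b = 1.5
Eliminate a: (row1) − 0.14/0.1·(row2) → -0.154·b = -1.4, so b = 9.09091.
Back-substitute: a = (0.7 − 0·9.09091) / 0.14 = 5.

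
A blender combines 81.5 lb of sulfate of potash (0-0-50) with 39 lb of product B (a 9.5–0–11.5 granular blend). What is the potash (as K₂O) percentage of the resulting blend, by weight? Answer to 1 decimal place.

Total mass = 81.5 + 39 = 120.5 lb.
K₂O mass = 50%×81.5 + 11.5%×39 = 45.235 lb.
% K₂O = 45.235 / 120.5 = 37.5394%.

37.5% K₂O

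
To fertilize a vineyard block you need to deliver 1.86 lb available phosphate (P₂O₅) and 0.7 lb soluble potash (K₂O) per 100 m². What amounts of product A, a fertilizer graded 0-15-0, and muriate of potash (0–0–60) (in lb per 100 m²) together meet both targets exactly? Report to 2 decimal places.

Let a = lb of product A, b = lb of muriate of potash (per 100 m²).
P₂O₅: 0.15·a + 0·b = 1.86
K₂O: 0·a + 0.6·b = 0.7
Solving simultaneously: a = 12.4, b = 1.16667.

12.40 lb product A, 1.17 lb muriate of potash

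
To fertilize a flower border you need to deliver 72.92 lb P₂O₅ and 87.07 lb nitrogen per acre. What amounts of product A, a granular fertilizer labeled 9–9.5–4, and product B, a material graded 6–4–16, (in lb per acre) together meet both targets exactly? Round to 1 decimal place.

425.0 lb product A, 813.7 lb product B

Per-acre balance (a = product A, b = product B):
P₂O₅: 0.095·a + 0.04·b = 72.92
N: 0.09·a + 0.06·b = 87.07
From row1: a = (72.92 − 0.04·b) / 0.095.
Into row2: 0.09·(72.92 − 0.04·b)/0.095 + 0.06·b = 87.07 → b = 813.738, a = 424.952.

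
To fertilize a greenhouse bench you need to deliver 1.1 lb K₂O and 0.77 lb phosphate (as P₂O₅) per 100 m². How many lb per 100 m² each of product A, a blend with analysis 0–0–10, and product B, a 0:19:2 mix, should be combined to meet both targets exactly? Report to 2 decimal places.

10.19 lb product A, 4.05 lb product B

Per-100 m² balance (a = product A, b = product B):
K₂O: 0.1·a + 0.02·b = 1.1
P₂O₅: 0·a + 0.19·b = 0.77
Solving simultaneously: a = 10.1895, b = 4.05263.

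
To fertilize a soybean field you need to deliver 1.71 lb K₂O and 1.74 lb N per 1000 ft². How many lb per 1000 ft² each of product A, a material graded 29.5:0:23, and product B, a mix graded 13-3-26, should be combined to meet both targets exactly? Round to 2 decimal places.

4.92 lb product A, 2.23 lb product B

With a, b = lb per 1000 ft² of product A and product B:
K₂O: 0.23·a + 0.26·b = 1.71
N: 0.295·a + 0.13·b = 1.74
Eliminate a: (row1) − 0.23/0.295·(row2) → 0.158644·b = 0.35339, so b = 2.22756.
Back-substitute: a = (1.71 − 0.26·2.22756) / 0.23 = 4.91667.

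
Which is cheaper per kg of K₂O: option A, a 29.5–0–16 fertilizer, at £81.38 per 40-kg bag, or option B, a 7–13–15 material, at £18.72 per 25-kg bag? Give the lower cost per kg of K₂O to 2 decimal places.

option A: K₂O per bag = 40 × 16% = 6.4 kg; cost = 81.38 / 6.4 = £12.7156/kg K₂O.
option B: K₂O per bag = 25 × 15% = 3.75 kg; cost = 18.72 / 3.75 = £4.9920/kg K₂O.
option B is cheaper.

£4.99 per kg K₂O (option B)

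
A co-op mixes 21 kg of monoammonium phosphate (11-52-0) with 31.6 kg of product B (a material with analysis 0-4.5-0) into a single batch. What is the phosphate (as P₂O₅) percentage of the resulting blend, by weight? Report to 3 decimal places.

Total mass = 21 + 31.6 = 52.6 kg.
P₂O₅ mass = 52%×21 + 4.5%×31.6 = 12.342 kg.
% P₂O₅ = 12.342 / 52.6 = 23.4639%.

23.464% P₂O₅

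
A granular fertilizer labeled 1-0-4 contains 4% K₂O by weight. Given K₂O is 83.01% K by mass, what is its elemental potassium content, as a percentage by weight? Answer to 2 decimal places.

3.32% K

%K = 4 × 0.8301 = 3.3204%.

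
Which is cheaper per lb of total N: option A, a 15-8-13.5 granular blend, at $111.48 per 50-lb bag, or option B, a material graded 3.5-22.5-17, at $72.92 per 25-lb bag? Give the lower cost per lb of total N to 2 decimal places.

$14.86 per lb N (option A)

option A: N per bag = 50 × 15% = 7.5 lb; cost = 111.48 / 7.5 = $14.8640/lb N.
option B: N per bag = 25 × 3.5% = 0.875 lb; cost = 72.92 / 0.875 = $83.3371/lb N.
option A is cheaper.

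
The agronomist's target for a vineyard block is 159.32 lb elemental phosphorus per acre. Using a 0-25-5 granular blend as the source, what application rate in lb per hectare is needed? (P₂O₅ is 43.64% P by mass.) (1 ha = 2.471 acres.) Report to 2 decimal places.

3608.43 lb of product per hectare

As P₂O₅: 159.32 / 0.4364 = 365.078 lb per acre.
Product per acre = 365.078 / 25% = 1460.31 lb.
Convert to per hectare: 1460.31 × 2.471 = 3608.4301 lb.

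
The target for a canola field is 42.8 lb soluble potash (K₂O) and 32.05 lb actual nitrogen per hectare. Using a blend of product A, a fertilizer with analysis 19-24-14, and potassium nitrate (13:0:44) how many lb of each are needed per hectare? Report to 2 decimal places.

130.55 lb product A, 55.73 lb potassium nitrate

With a, b = lb per hectare of product A and potassium nitrate:
K₂O: 0.14·a + 0.44·b = 42.8
N: 0.19·a + 0.13·b = 32.05
Solving simultaneously: a = 130.5505, b = 55.7339.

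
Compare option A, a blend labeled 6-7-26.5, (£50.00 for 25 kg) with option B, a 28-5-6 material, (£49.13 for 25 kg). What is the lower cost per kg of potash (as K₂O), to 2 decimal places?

£7.55 per kg K₂O (option A)

option A: K₂O per bag = 25 × 26.5% = 6.625 kg; cost = 50.00 / 6.625 = £7.5472/kg K₂O.
option B: K₂O per bag = 25 × 6% = 1.5 kg; cost = 49.13 / 1.5 = £32.7533/kg K₂O.
option A is cheaper.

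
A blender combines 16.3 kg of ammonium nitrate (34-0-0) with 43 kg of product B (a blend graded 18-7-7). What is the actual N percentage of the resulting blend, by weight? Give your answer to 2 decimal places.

Total mass = 16.3 + 43 = 59.3 kg.
N mass = 34%×16.3 + 18%×43 = 13.282 kg.
% N = 13.282 / 59.3 = 22.398%.

22.40% N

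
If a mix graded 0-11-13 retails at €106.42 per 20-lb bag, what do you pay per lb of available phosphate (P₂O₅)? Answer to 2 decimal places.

€48.37 per lb P₂O₅

P₂O₅ in bag = 20 × 11% = 2.2 lb.
Cost per lb P₂O₅ = €106.42 / 2.2 = €48.3727.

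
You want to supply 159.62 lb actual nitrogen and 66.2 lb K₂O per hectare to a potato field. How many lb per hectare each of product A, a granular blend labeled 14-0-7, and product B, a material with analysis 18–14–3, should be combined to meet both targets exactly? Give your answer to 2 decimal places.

848.50 lb product A, 226.83 lb product B

With a, b = lb per hectare of product A and product B:
N: 0.14·a + 0.18·b = 159.62
K₂O: 0.07·a + 0.03·b = 66.2
Solving simultaneously: a = 848.5, b = 226.833.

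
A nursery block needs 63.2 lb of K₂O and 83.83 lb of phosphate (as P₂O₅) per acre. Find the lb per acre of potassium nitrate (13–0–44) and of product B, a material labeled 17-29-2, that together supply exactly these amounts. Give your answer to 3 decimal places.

Let a = lb of potassium nitrate, b = lb of product B (per acre).
K₂O: 0.44·a + 0.02·b = 63.2
P₂O₅: 0·a + 0.29·b = 83.83
Solving simultaneously: a = 130.4969, b = 289.06897.

130.497 lb potassium nitrate, 289.069 lb product B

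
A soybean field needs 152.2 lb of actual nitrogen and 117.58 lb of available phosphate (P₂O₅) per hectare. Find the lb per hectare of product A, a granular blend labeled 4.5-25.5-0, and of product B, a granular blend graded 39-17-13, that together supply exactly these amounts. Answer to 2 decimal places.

217.67 lb product A, 365.14 lb product B

Per-hectare balance (a = product A, b = product B):
N: 0.045·a + 0.39·b = 152.2
P₂O₅: 0.255·a + 0.17·b = 117.58
From row1: a = (152.2 − 0.39·b) / 0.045.
Into row2: 0.255·(152.2 − 0.39·b)/0.045 + 0.17·b = 117.58 → b = 365.141, a = 217.671.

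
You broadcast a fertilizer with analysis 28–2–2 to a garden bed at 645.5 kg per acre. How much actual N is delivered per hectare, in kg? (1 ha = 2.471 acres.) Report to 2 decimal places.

446.61 kg N per hectare

nitrogen per acre = 645.5 × 28% = 180.74 kg.
Convert to per hectare: 180.74 × 2.471 = 446.609 kg.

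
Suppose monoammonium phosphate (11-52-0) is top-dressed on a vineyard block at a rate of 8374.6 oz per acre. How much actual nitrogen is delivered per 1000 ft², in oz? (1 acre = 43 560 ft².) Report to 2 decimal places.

21.15 oz N per thousand sq ft

nitrogen per acre = 8374.6 × 11% = 921.206 oz.
Convert to per 1000 ft²: 921.206 × 0.0229568 = 21.148 oz.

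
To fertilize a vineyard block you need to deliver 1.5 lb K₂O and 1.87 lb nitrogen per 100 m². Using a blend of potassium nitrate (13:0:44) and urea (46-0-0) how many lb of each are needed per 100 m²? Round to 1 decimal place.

3.4 lb potassium nitrate, 3.1 lb urea

With a, b = lb per 100 m² of potassium nitrate and urea:
K₂O: 0.44·a + 0·b = 1.5
N: 0.13·a + 0.46·b = 1.87
Eliminate a: (row1) − 0.44/0.13·(row2) → -1.55692·b = -4.82923, so b = 3.10178.
Back-substitute: a = (1.5 − 0·3.10178) / 0.44 = 3.40909.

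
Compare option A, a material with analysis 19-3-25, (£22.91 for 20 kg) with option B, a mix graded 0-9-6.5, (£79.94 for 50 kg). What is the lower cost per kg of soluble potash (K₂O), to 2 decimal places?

option A: K₂O per bag = 20 × 25% = 5 kg; cost = 22.91 / 5 = £4.5820/kg K₂O.
option B: K₂O per bag = 50 × 6.5% = 3.25 kg; cost = 79.94 / 3.25 = £24.5969/kg K₂O.
option A is cheaper.

£4.58 per kg K₂O (option A)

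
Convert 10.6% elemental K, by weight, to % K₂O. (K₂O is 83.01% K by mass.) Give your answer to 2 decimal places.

12.77% K₂O

%K₂O = 10.6 / 0.8301 = 12.7695%.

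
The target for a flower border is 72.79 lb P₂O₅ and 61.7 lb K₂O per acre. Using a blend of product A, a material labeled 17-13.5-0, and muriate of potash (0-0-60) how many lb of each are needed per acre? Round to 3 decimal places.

539.185 lb product A, 102.833 lb muriate of potash

Let a = lb of product A, b = lb of muriate of potash (per acre).
P₂O₅: 0.135·a + 0·b = 72.79
K₂O: 0·a + 0.6·b = 61.7
Solving simultaneously: a = 539.1852, b = 102.8333.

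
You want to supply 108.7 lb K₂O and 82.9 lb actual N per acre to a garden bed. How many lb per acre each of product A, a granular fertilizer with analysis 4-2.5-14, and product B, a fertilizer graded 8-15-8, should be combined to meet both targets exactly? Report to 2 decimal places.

With a, b = lb per acre of product A and product B:
K₂O: 0.14·a + 0.08·b = 108.7
N: 0.04·a + 0.08·b = 82.9
Solving simultaneously: a = 258, b = 907.25.

258.00 lb product A, 907.25 lb product B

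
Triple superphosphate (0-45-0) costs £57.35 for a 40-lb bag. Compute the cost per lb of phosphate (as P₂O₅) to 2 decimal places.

£3.19 per lb P₂O₅

P₂O₅ in bag = 40 × 45% = 18 lb.
Cost per lb P₂O₅ = £57.35 / 18 = £3.1861.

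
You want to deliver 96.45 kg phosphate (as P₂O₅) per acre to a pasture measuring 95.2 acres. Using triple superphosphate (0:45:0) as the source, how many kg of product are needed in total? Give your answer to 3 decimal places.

Product per acre = 96.45 / 45% = 214.333 kg.
Total product = 214.333 × 95.2 = 20404.5333 kg.

20404.533 kg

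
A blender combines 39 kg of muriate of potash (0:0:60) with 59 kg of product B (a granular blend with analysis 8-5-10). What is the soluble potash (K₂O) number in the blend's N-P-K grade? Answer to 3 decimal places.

Total mass = 39 + 59 = 98 kg.
K₂O mass = 60%×39 + 10%×59 = 29.3 kg.
% K₂O = 29.3 / 98 = 29.89796%.

29.898% K₂O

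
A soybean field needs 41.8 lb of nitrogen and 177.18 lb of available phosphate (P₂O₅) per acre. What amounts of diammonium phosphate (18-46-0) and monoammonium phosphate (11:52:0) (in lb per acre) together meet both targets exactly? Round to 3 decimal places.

52.237 lb diammonium phosphate, 294.521 lb monoammonium phosphate

With a, b = lb per acre of diammonium phosphate and monoammonium phosphate:
N: 0.18·a + 0.11·b = 41.8
P₂O₅: 0.46·a + 0.52·b = 177.18
From row1: a = (41.8 − 0.11·b) / 0.18.
Into row2: 0.46·(41.8 − 0.11·b)/0.18 + 0.52·b = 177.18 → b = 294.5209, a = 52.2372.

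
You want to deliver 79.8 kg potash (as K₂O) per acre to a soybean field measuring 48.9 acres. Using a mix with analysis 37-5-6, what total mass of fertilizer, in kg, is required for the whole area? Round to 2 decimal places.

Product per acre = 79.8 / 6% = 1330 kg.
Total product = 1330 × 48.9 = 65037 kg.

65037.00 kg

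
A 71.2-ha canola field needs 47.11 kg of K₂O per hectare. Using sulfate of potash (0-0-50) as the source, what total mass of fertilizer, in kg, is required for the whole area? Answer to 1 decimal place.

6708.5 kg

Product per hectare = 47.11 / 50% = 94.22 kg.
Total product = 94.22 × 71.2 = 6708.46 kg.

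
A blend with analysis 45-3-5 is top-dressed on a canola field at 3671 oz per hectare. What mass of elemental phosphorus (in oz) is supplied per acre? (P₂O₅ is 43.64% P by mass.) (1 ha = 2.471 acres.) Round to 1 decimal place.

19.4 oz P per acre

P₂O₅ per hectare = 3671 × 3% = 110.13 oz.
Elemental P = 110.13 × 0.4364 = 48.0607 oz per hectare.
Convert to per acre: 48.0607 × 0.404694 = 19.4499 oz.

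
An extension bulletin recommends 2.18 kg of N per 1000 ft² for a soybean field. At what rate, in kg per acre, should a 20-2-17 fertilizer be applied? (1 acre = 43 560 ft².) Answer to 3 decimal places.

474.804 kg of product per acre

Product per 1000 ft² = 2.18 / 20% = 10.9 kg.
Convert to per acre: 10.9 × 43.56 = 474.804 kg.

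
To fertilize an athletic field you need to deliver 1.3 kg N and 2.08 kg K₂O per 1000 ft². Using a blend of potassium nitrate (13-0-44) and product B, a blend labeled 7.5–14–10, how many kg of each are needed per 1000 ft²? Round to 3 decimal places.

With a, b = kg per 1000 ft² of potassium nitrate and product B:
N: 0.13·a + 0.075·b = 1.3
K₂O: 0.44·a + 0.1·b = 2.08
Eliminate a: (row1) − 0.13/0.44·(row2) → 0.0454545·b = 0.685455, so b = 15.08.
Back-substitute: a = (1.3 − 0.075·15.08) / 0.13 = 1.3.

1.300 kg potassium nitrate, 15.080 kg product B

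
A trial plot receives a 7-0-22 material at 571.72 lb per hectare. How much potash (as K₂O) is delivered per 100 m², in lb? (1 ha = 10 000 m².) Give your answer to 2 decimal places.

1.26 lb K₂O per hundred sq m

K₂O per hectare = 571.72 × 22% = 125.778 lb.
Convert to per 100 m²: 125.778 × 0.01 = 1.25778 lb.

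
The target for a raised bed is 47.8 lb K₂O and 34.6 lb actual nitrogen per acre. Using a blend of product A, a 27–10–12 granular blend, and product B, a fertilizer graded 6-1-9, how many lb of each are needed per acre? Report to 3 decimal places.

14.386 lb product A, 511.930 lb product B

With a, b = lb per acre of product A and product B:
K₂O: 0.12·a + 0.09·b = 47.8
N: 0.27·a + 0.06·b = 34.6
Eliminate b: (row1) − 0.09/0.06·(row2) → -0.285·a = -4.1, so a = 14.38596.
Then b = (34.6 − 0.27·14.38596) / 0.06 = 511.9298.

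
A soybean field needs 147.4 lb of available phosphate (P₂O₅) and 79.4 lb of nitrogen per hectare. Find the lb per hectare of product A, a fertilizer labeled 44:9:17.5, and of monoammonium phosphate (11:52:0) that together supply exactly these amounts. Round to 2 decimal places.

114.55 lb product A, 263.64 lb monoammonium phosphate

Let a = lb of product A, b = lb of monoammonium phosphate (per hectare).
P₂O₅: 0.09·a + 0.52·b = 147.4
N: 0.44·a + 0.11·b = 79.4
Solving simultaneously: a = 114.545, b = 263.636.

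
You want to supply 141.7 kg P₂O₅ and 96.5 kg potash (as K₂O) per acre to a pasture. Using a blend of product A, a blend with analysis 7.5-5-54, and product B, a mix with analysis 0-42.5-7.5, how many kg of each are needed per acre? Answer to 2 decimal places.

134.60 kg product A, 317.58 kg product B

With a, b = kg per acre of product A and product B:
P₂O₅: 0.05·a + 0.425·b = 141.7
K₂O: 0.54·a + 0.075·b = 96.5
Eliminate a: (row1) − 0.05/0.54·(row2) → 0.418056·b = 132.765, so b = 317.577.
Back-substitute: a = (141.7 − 0.425·317.577) / 0.05 = 134.596.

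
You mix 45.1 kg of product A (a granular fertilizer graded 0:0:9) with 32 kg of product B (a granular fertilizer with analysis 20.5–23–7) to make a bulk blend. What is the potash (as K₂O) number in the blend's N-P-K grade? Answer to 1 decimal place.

Total mass = 45.1 + 32 = 77.1 kg.
K₂O mass = 9%×45.1 + 7%×32 = 6.299 kg.
% K₂O = 6.299 / 77.1 = 8.16991%.

8.2% K₂O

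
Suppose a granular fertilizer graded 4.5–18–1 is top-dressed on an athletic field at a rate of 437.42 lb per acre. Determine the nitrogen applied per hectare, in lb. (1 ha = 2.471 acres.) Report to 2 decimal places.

48.64 lb N per hectare

nitrogen per acre = 437.42 × 4.5% = 19.6839 lb.
Convert to per hectare: 19.6839 × 2.471 = 48.6389 lb.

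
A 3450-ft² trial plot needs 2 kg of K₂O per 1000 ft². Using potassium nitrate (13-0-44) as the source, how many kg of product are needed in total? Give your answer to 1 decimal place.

Product per 1000 ft² = 2 / 44% = 4.54545 kg.
Total product = 4.54545 × 3450 / 1000 = 15.6818 kg.

15.7 kg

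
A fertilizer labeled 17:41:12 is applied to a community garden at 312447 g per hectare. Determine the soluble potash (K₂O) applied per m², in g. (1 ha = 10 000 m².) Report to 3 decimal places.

K₂O per hectare = 312447 × 12% = 37493.6 g.
Convert to per m²: 37493.6 × 0.0001 = 3.74936 g.

3.749 g K₂O per sq m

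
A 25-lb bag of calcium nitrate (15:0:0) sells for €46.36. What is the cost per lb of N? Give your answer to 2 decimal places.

N in bag = 25 × 15% = 3.75 lb.
Cost per lb N = €46.36 / 3.75 = €12.3627.

€12.36 per lb N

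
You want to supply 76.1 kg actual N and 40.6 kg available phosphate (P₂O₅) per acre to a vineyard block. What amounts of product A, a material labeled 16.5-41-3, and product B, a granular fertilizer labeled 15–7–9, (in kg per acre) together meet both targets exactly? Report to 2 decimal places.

15.28 kg product A, 490.53 kg product B

Let a = kg of product A, b = kg of product B (per acre).
N: 0.165·a + 0.15·b = 76.1
P₂O₅: 0.41·a + 0.07·b = 40.6
Solving simultaneously: a = 15.2753, b = 490.531.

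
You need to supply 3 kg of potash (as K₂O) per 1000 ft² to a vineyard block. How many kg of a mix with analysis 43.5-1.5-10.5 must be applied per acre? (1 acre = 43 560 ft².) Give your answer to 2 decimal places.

1244.57 kg of product per acre

Product per 1000 ft² = 3 / 10.5% = 28.5714 kg.
Convert to per acre: 28.5714 × 43.56 = 1244.571 kg.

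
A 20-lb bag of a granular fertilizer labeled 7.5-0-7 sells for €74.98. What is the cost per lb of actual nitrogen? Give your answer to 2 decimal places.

N in bag = 20 × 7.5% = 1.5 lb.
Cost per lb N = €74.98 / 1.5 = €49.9867.

€49.99 per lb N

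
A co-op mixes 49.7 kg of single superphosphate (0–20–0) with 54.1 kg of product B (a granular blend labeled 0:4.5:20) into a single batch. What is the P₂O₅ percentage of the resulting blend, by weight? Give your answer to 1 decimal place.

Total mass = 49.7 + 54.1 = 103.8 kg.
P₂O₅ mass = 20%×49.7 + 4.5%×54.1 = 12.3745 kg.
% P₂O₅ = 12.3745 / 103.8 = 11.9215%.

11.9% P₂O₅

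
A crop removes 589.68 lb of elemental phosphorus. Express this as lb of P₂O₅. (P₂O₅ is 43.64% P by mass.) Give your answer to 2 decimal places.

P₂O₅ = 589.68 / 0.4364 = 1351.237 lb.

1351.24 lb P₂O₅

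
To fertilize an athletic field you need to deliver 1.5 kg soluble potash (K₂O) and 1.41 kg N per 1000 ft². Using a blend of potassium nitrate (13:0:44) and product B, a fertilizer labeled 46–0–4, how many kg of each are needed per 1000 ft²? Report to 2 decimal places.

3.21 kg potassium nitrate, 2.16 kg product B

With a, b = kg per 1000 ft² of potassium nitrate and product B:
K₂O: 0.44·a + 0.04·b = 1.5
N: 0.13·a + 0.46·b = 1.41
Solving simultaneously: a = 3.21298, b = 2.1572.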